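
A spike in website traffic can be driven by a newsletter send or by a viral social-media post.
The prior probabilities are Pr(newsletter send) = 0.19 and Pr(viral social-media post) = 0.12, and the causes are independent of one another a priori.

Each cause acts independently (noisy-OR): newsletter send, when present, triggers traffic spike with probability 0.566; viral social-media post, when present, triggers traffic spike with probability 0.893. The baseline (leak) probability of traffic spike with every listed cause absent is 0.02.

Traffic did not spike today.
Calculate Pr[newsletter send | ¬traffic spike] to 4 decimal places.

Pr[newsletter send | ¬traffic spike] ≈ 0.0924

Under noisy-OR, P(traffic spike | causes) = 1 − (1−0.02)·∏(1−qᵢ) over the active causes.
P(¬traffic spike) = 0.98×0.81×0.88 + 0.10486×0.81×0.12 + 0.42532×0.19×0.88 + 0.045509×0.19×0.12 = 0.698544 + 0.010192 + 0.071114 + 0.001038 = 0.780888
The newsletter send-present share is 0.071114 + 0.001038 = 0.072152.
Hence the posterior is 0.072152/0.780888 ≈ 0.0924.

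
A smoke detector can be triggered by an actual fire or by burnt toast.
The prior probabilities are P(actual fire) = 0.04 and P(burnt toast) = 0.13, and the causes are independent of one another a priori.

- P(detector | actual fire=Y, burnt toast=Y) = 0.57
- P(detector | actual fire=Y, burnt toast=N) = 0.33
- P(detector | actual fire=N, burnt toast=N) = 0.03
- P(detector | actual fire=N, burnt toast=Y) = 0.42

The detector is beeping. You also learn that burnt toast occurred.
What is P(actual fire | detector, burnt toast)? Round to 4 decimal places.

By total probability over both values of actual fire:
  P(detector | burnt toast) = 0.42·0.96 + 0.57·0.04
        = 0.403200 + 0.022800 = 0.426000
The terms with actual fire present sum to 0.022800, so
  P(actual fire | detector, burnt toast) = 0.022800 / 0.426000 ≈ 0.0535

P(actual fire | detector, burnt toast) ≈ 0.0535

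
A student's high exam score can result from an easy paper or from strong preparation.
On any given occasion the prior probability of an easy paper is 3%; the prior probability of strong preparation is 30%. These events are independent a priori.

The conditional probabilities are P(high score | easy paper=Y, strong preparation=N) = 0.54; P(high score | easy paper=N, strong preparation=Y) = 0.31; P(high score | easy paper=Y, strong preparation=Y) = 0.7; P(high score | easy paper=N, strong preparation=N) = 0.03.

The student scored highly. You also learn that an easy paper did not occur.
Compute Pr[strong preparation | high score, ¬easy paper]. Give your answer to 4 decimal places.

Pr[strong preparation | high score, ¬easy paper] ≈ 0.8158

P(high score | ¬easy paper) = 0.03·0.7 + 0.31·0.3 = 0.021000 + 0.093000 = 0.114000
The strong preparation-present share is 0.31·0.3 = 0.093000.
So P(strong preparation | high score, ¬easy paper) = 0.093000/0.114000 ≈ 0.8158.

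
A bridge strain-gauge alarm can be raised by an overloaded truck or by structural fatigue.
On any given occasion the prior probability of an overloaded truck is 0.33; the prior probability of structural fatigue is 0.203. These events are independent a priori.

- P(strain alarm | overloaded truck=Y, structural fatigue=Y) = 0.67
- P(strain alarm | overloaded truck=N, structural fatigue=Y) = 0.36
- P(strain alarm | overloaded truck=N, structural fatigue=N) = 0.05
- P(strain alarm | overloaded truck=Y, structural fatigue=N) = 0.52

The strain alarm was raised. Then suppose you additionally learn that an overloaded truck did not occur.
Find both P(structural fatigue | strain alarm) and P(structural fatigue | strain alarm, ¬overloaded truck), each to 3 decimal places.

P(structural fatigue | strain alarm) ≈ 0.365; P(structural fatigue | strain alarm, ¬overloaded truck) ≈ 0.647

By total probability over the 4 (overloaded truck, structural fatigue) configurations:
  P(strain alarm) = 0.05*0.67*0.797 + 0.36*0.67*0.203 + 0.52*0.33*0.797 + 0.67*0.33*0.203
        = 0.026700 + 0.048964 + 0.136765 + 0.044883 = 0.257312
The terms with structural fatigue present sum to 0.093847, so
  P(structural fatigue | strain alarm) = 0.093847 / 0.257312 ≈ 0.365

Now condition on the additional information:
P(strain alarm | ¬overloaded truck) = 0.05·0.797 + 0.36·0.203 = 0.039850 + 0.073080 = 0.112930
Of this, 0.073080 comes from 0.36·0.203 (the structural fatigue=true cases).
Hence the posterior is 0.073080/0.112930 ≈ 0.647.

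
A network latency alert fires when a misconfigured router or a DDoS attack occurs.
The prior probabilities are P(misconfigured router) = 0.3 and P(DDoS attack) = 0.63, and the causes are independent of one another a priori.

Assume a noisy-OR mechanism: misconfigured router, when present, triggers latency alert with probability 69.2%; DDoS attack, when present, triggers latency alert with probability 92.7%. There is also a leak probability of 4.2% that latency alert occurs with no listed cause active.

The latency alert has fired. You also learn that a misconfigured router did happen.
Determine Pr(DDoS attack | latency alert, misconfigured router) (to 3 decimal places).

Under noisy-OR, P(latency alert | causes) = 1 − (1−0.042)·∏(1−qᵢ) over the active causes.
Weight on DDoS attack=true, given the evidence: 0.97846×0.63 = 0.616430
Normalizer over all consistent configurations: 0.704936×0.37 + 0.97846×0.63 = 0.877256
Posterior = 0.616430 / 0.877256 ≈ 0.703

Pr(DDoS attack | latency alert, misconfigured router) ≈ 0.703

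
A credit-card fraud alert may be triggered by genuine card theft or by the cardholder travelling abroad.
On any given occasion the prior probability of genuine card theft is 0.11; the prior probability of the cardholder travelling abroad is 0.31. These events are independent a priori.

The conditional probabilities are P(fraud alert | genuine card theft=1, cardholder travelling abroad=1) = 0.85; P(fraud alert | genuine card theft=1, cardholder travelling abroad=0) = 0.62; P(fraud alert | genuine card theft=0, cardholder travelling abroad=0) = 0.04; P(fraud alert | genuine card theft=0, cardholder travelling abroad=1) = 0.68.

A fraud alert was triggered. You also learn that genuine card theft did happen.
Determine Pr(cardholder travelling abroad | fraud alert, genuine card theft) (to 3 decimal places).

Pr(cardholder travelling abroad | fraud alert, genuine card theft) ≈ 0.381

P(fraud alert | genuine card theft) = 0.62×0.69 + 0.85×0.31 = 0.427800 + 0.263500 = 0.691300
Of this, 0.263500 comes from 0.85×0.31 (the cardholder travelling abroad=true cases).
Hence the posterior is 0.263500/0.691300 ≈ 0.381.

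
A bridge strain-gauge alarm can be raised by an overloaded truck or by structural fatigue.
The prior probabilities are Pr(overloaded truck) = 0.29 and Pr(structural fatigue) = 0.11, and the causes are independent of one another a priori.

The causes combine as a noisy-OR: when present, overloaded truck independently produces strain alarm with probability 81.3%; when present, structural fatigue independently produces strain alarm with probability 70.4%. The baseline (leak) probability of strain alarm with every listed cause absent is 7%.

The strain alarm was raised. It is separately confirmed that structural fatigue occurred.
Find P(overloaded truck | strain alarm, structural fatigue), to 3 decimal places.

Under noisy-OR, P(strain alarm | causes) = 1 − (1−0.07)·∏(1−qᵢ) over the active causes.
Enumerate both values of overloaded truck and weight by the priors:
  P(strain alarm | structural fatigue) = 0.72472×0.71 + 0.948523×0.29
        = 0.514551 + 0.275072 = 0.789623
The terms with overloaded truck present sum to 0.275072, so
  P(overloaded truck | strain alarm, structural fatigue) = 0.275072 / 0.789623 ≈ 0.348

P(overloaded truck | strain alarm, structural fatigue) ≈ 0.348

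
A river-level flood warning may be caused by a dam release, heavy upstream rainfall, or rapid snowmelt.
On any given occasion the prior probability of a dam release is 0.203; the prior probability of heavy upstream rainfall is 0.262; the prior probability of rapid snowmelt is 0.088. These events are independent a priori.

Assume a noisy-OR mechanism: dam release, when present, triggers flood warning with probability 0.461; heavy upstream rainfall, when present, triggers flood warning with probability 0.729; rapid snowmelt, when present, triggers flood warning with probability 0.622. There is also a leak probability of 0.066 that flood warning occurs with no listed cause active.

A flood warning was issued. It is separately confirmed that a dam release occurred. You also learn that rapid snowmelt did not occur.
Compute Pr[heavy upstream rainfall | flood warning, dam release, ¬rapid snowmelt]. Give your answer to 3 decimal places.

Under noisy-OR, P(flood warning | causes) = 1 − (1−0.066)·∏(1−qᵢ) over the active causes.
Enumerate both values of heavy upstream rainfall and weight by the priors:
  P(flood warning | dam release, ¬rapid snowmelt) = 0.496574·0.738 + 0.863572·0.262
        = 0.366472 + 0.226256 = 0.592728
Configurations with heavy upstream rainfall contribute 0.226256, so
  P(heavy upstream rainfall | flood warning, dam release, ¬rapid snowmelt) = 0.226256 / 0.592728 ≈ 0.382

Pr[heavy upstream rainfall | flood warning, dam release, ¬rapid snowmelt] ≈ 0.382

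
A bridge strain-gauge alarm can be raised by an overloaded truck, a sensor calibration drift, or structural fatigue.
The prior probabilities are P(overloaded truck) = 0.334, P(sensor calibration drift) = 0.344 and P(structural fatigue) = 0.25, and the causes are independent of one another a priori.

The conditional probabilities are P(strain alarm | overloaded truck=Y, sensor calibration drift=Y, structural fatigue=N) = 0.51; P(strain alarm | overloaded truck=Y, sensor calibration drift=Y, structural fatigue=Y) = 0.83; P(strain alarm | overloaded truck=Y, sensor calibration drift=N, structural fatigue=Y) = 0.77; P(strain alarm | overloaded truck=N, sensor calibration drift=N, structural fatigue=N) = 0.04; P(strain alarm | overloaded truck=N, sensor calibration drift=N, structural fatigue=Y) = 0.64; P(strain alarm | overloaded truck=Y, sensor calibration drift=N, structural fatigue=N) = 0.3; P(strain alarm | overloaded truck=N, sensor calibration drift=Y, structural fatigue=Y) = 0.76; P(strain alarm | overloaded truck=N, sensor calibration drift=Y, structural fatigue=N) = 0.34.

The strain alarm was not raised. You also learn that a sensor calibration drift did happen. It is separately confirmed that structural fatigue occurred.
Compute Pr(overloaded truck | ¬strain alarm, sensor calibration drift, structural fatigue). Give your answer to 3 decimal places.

P(¬strain alarm | sensor calibration drift, structural fatigue) = 0.24×0.666 + 0.17×0.334 = 0.159840 + 0.056780 = 0.216620
Restricting to configurations with overloaded truck present: 0.17×0.334 = 0.056780.
Hence the posterior is 0.056780/0.216620 ≈ 0.262.

Pr(overloaded truck | ¬strain alarm, sensor calibration drift, structural fatigue) ≈ 0.262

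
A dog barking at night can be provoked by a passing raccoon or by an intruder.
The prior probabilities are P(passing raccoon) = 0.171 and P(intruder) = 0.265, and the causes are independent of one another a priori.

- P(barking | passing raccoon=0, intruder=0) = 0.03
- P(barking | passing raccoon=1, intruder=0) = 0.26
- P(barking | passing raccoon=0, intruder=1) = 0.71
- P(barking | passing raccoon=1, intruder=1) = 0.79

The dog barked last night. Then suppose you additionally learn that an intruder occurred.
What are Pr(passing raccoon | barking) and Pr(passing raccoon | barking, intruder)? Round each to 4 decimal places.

Pr(passing raccoon | barking) ≈ 0.2821; Pr(passing raccoon | barking, intruder) ≈ 0.1867

For the numerator, keep only passing raccoon=true terms: 0.032678 + 0.035799 = 0.068477
Denominator P(barking): 0.03×0.829×0.735 + 0.71×0.829×0.265 + 0.26×0.171×0.735 + 0.79×0.171×0.265 = 0.242732
Posterior = 0.068477 / 0.242732 ≈ 0.2821

With the extra evidence:
Enumerate both values of passing raccoon and weight by the priors:
  P(barking | intruder) = 0.71·0.829 + 0.79·0.171
        = 0.588590 + 0.135090 = 0.723680
Keeping only the passing raccoon-present terms gives 0.135090, so
  P(passing raccoon | barking, intruder) = 0.135090 / 0.723680 ≈ 0.1867
Conditioning on intruder lowers the posterior on passing raccoon: the classic explaining-away effect in a common-effect structure.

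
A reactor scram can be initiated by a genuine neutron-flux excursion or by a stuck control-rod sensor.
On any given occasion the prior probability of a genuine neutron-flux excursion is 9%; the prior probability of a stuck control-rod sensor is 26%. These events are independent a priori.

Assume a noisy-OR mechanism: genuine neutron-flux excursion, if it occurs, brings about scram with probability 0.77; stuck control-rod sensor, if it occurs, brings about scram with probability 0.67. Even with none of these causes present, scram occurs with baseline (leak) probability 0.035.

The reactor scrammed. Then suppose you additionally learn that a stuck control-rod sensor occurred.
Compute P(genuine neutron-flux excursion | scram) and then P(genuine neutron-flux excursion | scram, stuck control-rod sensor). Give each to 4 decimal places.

Under noisy-OR, P(scram | causes) = 1 − (1−0.035)·∏(1−qᵢ) over the active causes.
By total probability over the 4 (genuine neutron-flux excursion, stuck control-rod sensor) configurations:
  P(scram) = 0.035*0.91*0.74 + 0.68155*0.91*0.26 + 0.77805*0.09*0.74 + 0.926756*0.09*0.26
        = 0.023569 + 0.161255 + 0.051818 + 0.021686 = 0.258328
Configurations with genuine neutron-flux excursion contribute 0.073504, so
  P(genuine neutron-flux excursion | scram) = 0.073504 / 0.258328 ≈ 0.2845

With the extra evidence:
Numerator (weight on configurations with genuine neutron-flux excursion): 0.926756*0.09 = 0.083408
Denominator P(scram | stuck control-rod sensor): 0.68155*0.91 + 0.926756*0.09 = 0.703618
P(genuine neutron-flux excursion | scram, stuck control-rod sensor) = 0.083408/0.703618 ≈ 0.1185
Conditioning on stuck control-rod sensor lowers the posterior on genuine neutron-flux excursion: the classic explaining-away effect in a common-effect structure.

P(genuine neutron-flux excursion | scram) ≈ 0.2845; P(genuine neutron-flux excursion | scram, stuck control-rod sensor) ≈ 0.1185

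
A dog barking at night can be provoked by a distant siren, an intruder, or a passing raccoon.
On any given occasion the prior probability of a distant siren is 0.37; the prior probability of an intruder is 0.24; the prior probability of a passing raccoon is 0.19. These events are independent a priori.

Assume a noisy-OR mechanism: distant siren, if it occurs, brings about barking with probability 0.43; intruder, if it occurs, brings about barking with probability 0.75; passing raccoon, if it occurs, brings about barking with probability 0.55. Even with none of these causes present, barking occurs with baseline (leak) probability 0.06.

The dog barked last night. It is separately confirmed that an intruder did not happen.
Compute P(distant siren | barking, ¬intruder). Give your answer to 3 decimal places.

Under noisy-OR, P(barking | causes) = 1 − (1−0.06)·∏(1−qᵢ) over the active causes.
P(barking | ¬intruder) = 0.06·0.63·0.81 + 0.577·0.63·0.19 + 0.4642·0.37·0.81 + 0.75889·0.37·0.19 = 0.030618 + 0.069067 + 0.139121 + 0.053350 = 0.292156
Of this, 0.192471 comes from 0.139121 + 0.053350 (the distant siren=true cases).
Hence the posterior is 0.192471/0.292156 ≈ 0.659.

P(distant siren | barking, ¬intruder) ≈ 0.659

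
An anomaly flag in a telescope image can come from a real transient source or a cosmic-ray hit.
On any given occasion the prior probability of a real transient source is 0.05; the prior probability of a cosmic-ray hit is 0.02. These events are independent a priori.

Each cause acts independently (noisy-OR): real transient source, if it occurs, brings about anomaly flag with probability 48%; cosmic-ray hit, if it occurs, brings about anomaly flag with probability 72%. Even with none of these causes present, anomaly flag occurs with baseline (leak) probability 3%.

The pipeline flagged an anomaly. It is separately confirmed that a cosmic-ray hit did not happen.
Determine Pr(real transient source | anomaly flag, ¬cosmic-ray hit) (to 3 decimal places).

Under noisy-OR, P(anomaly flag | causes) = 1 − (1−0.03)·∏(1−qᵢ) over the active causes.
P(anomaly flag | ¬cosmic-ray hit) = 0.03×0.95 + 0.4956×0.05 = 0.028500 + 0.024780 = 0.053280
The real transient source-present share is 0.4956×0.05 = 0.024780.
So P(real transient source | anomaly flag, ¬cosmic-ray hit) = 0.024780/0.053280 ≈ 0.465.

Pr(real transient source | anomaly flag, ¬cosmic-ray hit) ≈ 0.465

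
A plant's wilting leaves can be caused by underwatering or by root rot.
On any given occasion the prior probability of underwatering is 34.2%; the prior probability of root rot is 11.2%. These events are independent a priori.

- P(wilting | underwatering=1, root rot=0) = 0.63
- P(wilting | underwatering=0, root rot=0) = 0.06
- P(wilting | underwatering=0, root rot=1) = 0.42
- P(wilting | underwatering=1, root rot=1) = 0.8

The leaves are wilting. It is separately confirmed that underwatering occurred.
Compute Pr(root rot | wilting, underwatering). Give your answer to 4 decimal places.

P(wilting | underwatering) = 0.63*0.888 + 0.8*0.112 = 0.559440 + 0.089600 = 0.649040
The root rot-present share is 0.8*0.112 = 0.089600.
Hence the posterior is 0.089600/0.649040 ≈ 0.1381.

Pr(root rot | wilting, underwatering) ≈ 0.1381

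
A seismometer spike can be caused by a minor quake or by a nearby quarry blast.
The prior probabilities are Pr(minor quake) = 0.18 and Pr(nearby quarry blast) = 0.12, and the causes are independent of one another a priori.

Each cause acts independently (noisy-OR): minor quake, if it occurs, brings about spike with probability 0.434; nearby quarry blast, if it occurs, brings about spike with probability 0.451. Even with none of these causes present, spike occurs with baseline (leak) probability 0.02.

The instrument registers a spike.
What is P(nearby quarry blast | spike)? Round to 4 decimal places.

Under noisy-OR, P(spike | causes) = 1 − (1−0.02)·∏(1−qᵢ) over the active causes.
By total probability over the 4 (minor quake, nearby quarry blast) configurations:
  P(spike) = 0.02·0.82·0.88 + 0.46198·0.82·0.12 + 0.44532·0.18·0.88 + 0.695481·0.18·0.12
        = 0.014432 + 0.045459 + 0.070539 + 0.015022 = 0.145452
Keeping only the nearby quarry blast-present terms gives 0.060481, so
  P(nearby quarry blast | spike) = 0.060481 / 0.145452 ≈ 0.4158

P(nearby quarry blast | spike) ≈ 0.4158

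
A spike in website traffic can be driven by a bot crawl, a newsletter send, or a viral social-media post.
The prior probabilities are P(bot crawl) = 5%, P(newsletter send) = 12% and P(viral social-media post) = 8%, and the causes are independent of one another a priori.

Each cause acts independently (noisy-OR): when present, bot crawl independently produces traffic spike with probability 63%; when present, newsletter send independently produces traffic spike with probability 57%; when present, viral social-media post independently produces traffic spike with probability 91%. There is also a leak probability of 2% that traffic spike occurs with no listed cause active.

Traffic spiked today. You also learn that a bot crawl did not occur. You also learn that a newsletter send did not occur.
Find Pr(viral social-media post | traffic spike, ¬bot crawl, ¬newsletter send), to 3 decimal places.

Under noisy-OR, P(traffic spike | causes) = 1 − (1−0.02)·∏(1−qᵢ) over the active causes.
For the numerator, keep only viral social-media post=true terms: 0.9118×0.08 = 0.072944
Denominator P(traffic spike | ¬bot crawl, ¬newsletter send): 0.02×0.92 + 0.9118×0.08 = 0.091344
Posterior = 0.072944 / 0.091344 ≈ 0.799

Pr(viral social-media post | traffic spike, ¬bot crawl, ¬newsletter send) ≈ 0.799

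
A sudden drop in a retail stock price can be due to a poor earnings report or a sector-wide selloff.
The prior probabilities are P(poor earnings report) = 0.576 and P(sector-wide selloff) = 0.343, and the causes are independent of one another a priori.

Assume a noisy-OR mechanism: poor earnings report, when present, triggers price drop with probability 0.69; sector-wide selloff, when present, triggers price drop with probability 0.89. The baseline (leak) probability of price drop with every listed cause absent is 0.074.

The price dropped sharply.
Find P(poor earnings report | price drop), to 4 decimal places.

Under noisy-OR, P(price drop | causes) = 1 − (1−0.074)·∏(1−qᵢ) over the active causes.
Weight on poor earnings report=true, given the evidence: 0.269799 + 0.191329 = 0.461128
Normalizer over all consistent configurations: 0.074·0.424·0.657 + 0.89814·0.424·0.343 + 0.71294·0.576·0.657 + 0.968423·0.576·0.343 = 0.612360
P(poor earnings report | price drop) = 0.461128/0.612360 ≈ 0.7530

P(poor earnings report | price drop) ≈ 0.7530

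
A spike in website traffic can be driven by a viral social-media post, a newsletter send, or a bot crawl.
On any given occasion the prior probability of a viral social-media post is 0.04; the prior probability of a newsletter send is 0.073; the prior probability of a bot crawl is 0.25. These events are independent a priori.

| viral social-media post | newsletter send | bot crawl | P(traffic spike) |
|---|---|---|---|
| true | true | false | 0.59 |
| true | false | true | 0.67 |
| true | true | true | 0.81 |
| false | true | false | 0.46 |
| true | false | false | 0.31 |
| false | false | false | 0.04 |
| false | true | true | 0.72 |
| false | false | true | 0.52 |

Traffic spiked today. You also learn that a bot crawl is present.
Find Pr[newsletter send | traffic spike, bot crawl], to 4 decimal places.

Pr[newsletter send | traffic spike, bot crawl] ≈ 0.0977

For the numerator, keep only newsletter send=true terms: 0.050458 + 0.002365 = 0.052823
Normalizer over all consistent configurations: 0.52×0.96×0.927 + 0.72×0.96×0.073 + 0.67×0.04×0.927 + 0.81×0.04×0.073 = 0.540425
P(newsletter send | traffic spike, bot crawl) = 0.052823/0.540425 ≈ 0.0977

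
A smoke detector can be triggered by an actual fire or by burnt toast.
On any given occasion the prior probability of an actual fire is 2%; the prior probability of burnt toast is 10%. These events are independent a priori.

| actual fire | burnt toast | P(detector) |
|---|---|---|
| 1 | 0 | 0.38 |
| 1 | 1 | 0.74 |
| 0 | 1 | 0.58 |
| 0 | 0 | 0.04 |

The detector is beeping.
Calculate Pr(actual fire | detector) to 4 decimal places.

Pr(actual fire | detector) ≈ 0.0828

By total probability over the 4 (actual fire, burnt toast) configurations:
  P(detector) = 0.04×0.98×0.9 + 0.58×0.98×0.1 + 0.38×0.02×0.9 + 0.74×0.02×0.1
        = 0.035280 + 0.056840 + 0.006840 + 0.001480 = 0.100440
Configurations with actual fire contribute 0.008320, so
  P(actual fire | detector) = 0.008320 / 0.100440 ≈ 0.0828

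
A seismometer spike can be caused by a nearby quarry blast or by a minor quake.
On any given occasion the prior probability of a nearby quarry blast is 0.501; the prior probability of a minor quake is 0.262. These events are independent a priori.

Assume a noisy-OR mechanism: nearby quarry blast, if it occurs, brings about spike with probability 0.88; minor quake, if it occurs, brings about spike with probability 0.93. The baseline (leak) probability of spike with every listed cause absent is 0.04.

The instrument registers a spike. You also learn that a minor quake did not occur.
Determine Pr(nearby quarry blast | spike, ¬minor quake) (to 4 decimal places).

Under noisy-OR, P(spike | causes) = 1 − (1−0.04)·∏(1−qᵢ) over the active causes.
Sum P(spike|·) weighted by the priors over both values of nearby quarry blast:
  P(spike | ¬minor quake) = 0.04·0.499 + 0.8848·0.501
        = 0.019960 + 0.443285 = 0.463245
Keeping only the nearby quarry blast-present terms gives 0.443285, so
  P(nearby quarry blast | spike, ¬minor quake) = 0.443285 / 0.463245 ≈ 0.9569

Pr(nearby quarry blast | spike, ¬minor quake) ≈ 0.9569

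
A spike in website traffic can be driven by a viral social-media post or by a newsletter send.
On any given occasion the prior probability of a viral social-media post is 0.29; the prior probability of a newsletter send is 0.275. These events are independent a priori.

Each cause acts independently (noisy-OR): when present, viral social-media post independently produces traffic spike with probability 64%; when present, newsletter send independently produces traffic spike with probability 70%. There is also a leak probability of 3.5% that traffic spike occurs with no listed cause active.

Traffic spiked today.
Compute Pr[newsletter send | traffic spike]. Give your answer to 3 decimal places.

Pr[newsletter send | traffic spike] ≈ 0.575

Under noisy-OR, P(traffic spike | causes) = 1 − (1−0.035)·∏(1−qᵢ) over the active causes.
By total probability over the 4 (viral social-media post, newsletter send) configurations:
  P(traffic spike) = 0.035×0.71×0.725 + 0.7105×0.71×0.275 + 0.6526×0.29×0.725 + 0.89578×0.29×0.275
        = 0.018016 + 0.138725 + 0.137209 + 0.071438 = 0.365388
The terms with newsletter send present sum to 0.210163, so
  P(newsletter send | traffic spike) = 0.210163 / 0.365388 ≈ 0.575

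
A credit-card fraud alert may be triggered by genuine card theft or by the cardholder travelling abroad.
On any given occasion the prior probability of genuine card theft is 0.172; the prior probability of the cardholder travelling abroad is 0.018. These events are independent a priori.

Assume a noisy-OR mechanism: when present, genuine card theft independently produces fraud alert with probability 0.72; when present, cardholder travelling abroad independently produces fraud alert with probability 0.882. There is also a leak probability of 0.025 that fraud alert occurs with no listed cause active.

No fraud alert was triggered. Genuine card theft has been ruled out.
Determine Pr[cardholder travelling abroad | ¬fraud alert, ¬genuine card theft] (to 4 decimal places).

Pr[cardholder travelling abroad | ¬fraud alert, ¬genuine card theft] ≈ 0.0022

Under noisy-OR, P(fraud alert | causes) = 1 − (1−0.025)·∏(1−qᵢ) over the active causes.
Numerator (weight on configurations with cardholder travelling abroad): 0.11505*0.018 = 0.002071
Denominator P(¬fraud alert | ¬genuine card theft): 0.975*0.982 + 0.11505*0.018 = 0.959521
Posterior = 0.002071 / 0.959521 ≈ 0.0022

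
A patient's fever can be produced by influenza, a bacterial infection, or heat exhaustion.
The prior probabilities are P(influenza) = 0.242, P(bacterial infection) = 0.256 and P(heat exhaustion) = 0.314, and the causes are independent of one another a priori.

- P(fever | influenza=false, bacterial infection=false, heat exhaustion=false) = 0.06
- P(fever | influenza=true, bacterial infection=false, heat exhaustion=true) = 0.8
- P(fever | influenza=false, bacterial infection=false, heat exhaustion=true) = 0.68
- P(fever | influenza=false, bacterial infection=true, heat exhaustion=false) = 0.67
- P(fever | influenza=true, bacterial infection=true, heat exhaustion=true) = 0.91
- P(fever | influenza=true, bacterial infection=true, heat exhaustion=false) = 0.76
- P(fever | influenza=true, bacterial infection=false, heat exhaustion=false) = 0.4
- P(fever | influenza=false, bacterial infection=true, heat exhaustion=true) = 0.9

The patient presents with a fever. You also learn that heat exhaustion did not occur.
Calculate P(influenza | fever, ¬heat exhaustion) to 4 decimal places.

P(influenza | fever, ¬heat exhaustion) ≈ 0.4209

P(fever | ¬heat exhaustion) = 0.06*0.758*0.744 + 0.67*0.758*0.256 + 0.4*0.242*0.744 + 0.76*0.242*0.256 = 0.033837 + 0.130012 + 0.072019 + 0.047084 = 0.282952
Restricting to configurations with influenza present: 0.072019 + 0.047084 = 0.119103.
P(influenza | fever, ¬heat exhaustion) = 0.119103 / 0.282952 ≈ 0.4209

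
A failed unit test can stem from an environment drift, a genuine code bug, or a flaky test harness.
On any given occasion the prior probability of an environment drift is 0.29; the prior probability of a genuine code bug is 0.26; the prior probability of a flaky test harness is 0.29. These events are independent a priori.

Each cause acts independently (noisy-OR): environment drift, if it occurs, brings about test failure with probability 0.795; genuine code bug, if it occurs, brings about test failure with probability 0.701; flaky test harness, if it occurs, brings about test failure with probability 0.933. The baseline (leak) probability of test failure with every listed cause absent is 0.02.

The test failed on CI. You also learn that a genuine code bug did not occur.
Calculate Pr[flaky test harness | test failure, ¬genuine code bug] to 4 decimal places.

Under noisy-OR, P(test failure | causes) = 1 − (1−0.02)·∏(1−qᵢ) over the active causes.
P(test failure | ¬genuine code bug) = 0.02·0.71·0.71 + 0.93434·0.71·0.29 + 0.7991·0.29·0.71 + 0.98654·0.29·0.29 = 0.010082 + 0.192381 + 0.164535 + 0.082968 = 0.449966
Of this, 0.275349 comes from 0.192381 + 0.082968 (the flaky test harness=true cases).
P(flaky test harness | test failure, ¬genuine code bug) = 0.275349 / 0.449966 ≈ 0.6119

Pr[flaky test harness | test failure, ¬genuine code bug] ≈ 0.6119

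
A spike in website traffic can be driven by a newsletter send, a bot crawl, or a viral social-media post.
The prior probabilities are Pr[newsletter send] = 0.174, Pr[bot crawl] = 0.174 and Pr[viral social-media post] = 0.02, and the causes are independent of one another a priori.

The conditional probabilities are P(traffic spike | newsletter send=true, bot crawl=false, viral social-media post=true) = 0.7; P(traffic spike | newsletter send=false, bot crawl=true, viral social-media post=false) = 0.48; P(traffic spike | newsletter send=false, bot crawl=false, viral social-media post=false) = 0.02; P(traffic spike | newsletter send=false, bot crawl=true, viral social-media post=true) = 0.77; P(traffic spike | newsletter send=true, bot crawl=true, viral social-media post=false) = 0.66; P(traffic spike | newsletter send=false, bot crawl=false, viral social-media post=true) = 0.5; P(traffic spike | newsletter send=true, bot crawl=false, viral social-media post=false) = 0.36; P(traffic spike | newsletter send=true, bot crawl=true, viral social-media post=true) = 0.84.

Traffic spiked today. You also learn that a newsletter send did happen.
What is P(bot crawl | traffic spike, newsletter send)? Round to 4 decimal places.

For the numerator, keep only bot crawl=true terms: 0.112543 + 0.002923 = 0.115466
Denominator P(traffic spike | newsletter send): 0.36*0.826*0.98 + 0.7*0.826*0.02 + 0.66*0.174*0.98 + 0.84*0.174*0.02 = 0.418443
Posterior = 0.115466 / 0.418443 ≈ 0.2759

P(bot crawl | traffic spike, newsletter send) ≈ 0.2759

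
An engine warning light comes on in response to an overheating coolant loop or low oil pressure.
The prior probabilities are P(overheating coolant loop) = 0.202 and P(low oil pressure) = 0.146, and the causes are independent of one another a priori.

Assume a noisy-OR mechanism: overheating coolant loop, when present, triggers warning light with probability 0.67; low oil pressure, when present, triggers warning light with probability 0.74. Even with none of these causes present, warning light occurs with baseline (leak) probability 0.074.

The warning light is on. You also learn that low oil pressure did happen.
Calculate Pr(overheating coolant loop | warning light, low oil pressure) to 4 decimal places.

Under noisy-OR, P(warning light | causes) = 1 − (1−0.074)·∏(1−qᵢ) over the active causes.
For the numerator, keep only overheating coolant loop=true terms: 0.920549×0.202 = 0.185951
Normalizer over all consistent configurations: 0.75924×0.798 + 0.920549×0.202 = 0.791825
P(overheating coolant loop | warning light, low oil pressure) = 0.185951/0.791825 ≈ 0.2348

Pr(overheating coolant loop | warning light, low oil pressure) ≈ 0.2348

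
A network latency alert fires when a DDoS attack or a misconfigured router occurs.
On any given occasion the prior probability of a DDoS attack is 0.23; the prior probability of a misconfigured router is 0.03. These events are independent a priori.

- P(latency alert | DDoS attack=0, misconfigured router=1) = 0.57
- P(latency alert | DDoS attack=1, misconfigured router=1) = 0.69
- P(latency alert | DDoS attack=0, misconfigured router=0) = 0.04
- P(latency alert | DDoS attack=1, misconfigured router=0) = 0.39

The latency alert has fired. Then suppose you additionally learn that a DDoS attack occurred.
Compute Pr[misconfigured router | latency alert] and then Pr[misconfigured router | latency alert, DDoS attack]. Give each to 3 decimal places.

P(latency alert) = 0.04×0.77×0.97 + 0.57×0.77×0.03 + 0.39×0.23×0.97 + 0.69×0.23×0.03 = 0.029876 + 0.013167 + 0.087009 + 0.004761 = 0.134813
The misconfigured router-present share is 0.013167 + 0.004761 = 0.017928.
So P(misconfigured router | latency alert) = 0.017928/0.134813 ≈ 0.133.

Now also conditioning on DDoS attack=true:
By total probability over both values of misconfigured router:
  P(latency alert | DDoS attack) = 0.39*0.97 + 0.69*0.03
        = 0.378300 + 0.020700 = 0.399000
Keeping only the misconfigured router-present terms gives 0.020700, so
  P(misconfigured router | latency alert, DDoS attack) = 0.020700 / 0.399000 ≈ 0.052

Pr[misconfigured router | latency alert] ≈ 0.133; Pr[misconfigured router | latency alert, DDoS attack] ≈ 0.052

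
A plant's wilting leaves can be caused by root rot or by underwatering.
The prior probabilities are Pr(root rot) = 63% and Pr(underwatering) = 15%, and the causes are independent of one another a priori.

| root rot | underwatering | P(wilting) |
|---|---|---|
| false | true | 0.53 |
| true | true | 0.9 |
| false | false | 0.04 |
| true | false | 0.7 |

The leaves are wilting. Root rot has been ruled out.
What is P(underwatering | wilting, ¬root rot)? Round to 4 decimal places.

P(wilting | ¬root rot) = 0.04*0.85 + 0.53*0.15 = 0.034000 + 0.079500 = 0.113500
The underwatering-present share is 0.53*0.15 = 0.079500.
So P(underwatering | wilting, ¬root rot) = 0.079500/0.113500 ≈ 0.7004.

P(underwatering | wilting, ¬root rot) ≈ 0.7004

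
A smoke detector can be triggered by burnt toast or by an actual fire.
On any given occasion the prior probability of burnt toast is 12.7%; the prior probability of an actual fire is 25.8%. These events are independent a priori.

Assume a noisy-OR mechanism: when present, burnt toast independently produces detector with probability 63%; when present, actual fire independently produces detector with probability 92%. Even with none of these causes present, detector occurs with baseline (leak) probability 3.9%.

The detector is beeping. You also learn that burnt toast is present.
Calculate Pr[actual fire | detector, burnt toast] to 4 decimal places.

Pr[actual fire | detector, burnt toast] ≈ 0.3439

Under noisy-OR, P(detector | causes) = 1 − (1−0.039)·∏(1−qᵢ) over the active causes.
P(detector | burnt toast) = 0.64443·0.742 + 0.971554·0.258 = 0.478167 + 0.250661 = 0.728828
The actual fire-present share is 0.971554·0.258 = 0.250661.
Hence the posterior is 0.250661/0.728828 ≈ 0.3439.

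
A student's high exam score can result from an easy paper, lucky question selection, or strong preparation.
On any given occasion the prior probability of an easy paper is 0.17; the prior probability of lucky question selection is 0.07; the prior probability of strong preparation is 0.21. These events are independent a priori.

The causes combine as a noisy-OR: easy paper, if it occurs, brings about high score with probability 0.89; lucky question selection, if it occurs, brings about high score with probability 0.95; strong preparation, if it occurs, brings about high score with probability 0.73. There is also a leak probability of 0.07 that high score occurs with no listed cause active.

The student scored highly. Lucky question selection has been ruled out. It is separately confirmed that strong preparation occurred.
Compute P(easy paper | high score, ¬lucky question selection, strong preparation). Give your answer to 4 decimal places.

P(easy paper | high score, ¬lucky question selection, strong preparation) ≈ 0.2101

Under noisy-OR, P(high score | causes) = 1 − (1−0.07)·∏(1−qᵢ) over the active causes.
By total probability over both values of easy paper:
  P(high score | ¬lucky question selection, strong preparation) = 0.7489·0.83 + 0.972379·0.17
        = 0.621587 + 0.165304 = 0.786891
Keeping only the easy paper-present terms gives 0.165304, so
  P(easy paper | high score, ¬lucky question selection, strong preparation) = 0.165304 / 0.786891 ≈ 0.2101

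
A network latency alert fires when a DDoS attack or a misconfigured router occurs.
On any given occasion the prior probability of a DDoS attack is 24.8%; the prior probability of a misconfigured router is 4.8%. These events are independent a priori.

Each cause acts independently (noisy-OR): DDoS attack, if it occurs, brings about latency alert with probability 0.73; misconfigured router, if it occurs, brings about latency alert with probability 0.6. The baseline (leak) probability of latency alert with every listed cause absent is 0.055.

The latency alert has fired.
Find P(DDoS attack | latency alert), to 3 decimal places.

Under noisy-OR, P(latency alert | causes) = 1 − (1−0.055)·∏(1−qᵢ) over the active causes.
Weight on DDoS attack=true, given the evidence: 0.175856 + 0.010689 = 0.186545
The normalizing constant is 0.055*0.752*0.952 + 0.622*0.752*0.048 + 0.74485*0.248*0.952 + 0.89794*0.248*0.048 = 0.248372
Posterior = 0.186545 / 0.248372 ≈ 0.751

P(DDoS attack | latency alert) ≈ 0.751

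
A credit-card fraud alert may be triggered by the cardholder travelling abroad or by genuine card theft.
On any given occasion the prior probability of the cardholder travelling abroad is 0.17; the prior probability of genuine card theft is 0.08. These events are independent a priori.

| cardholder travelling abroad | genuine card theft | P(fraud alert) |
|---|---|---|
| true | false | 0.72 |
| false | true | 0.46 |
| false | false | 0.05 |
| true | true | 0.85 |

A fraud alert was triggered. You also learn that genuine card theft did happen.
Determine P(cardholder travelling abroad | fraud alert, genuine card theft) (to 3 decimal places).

By total probability over both values of cardholder travelling abroad:
  P(fraud alert | genuine card theft) = 0.46*0.83 + 0.85*0.17
        = 0.381800 + 0.144500 = 0.526300
Keeping only the cardholder travelling abroad-present terms gives 0.144500, so
  P(cardholder travelling abroad | fraud alert, genuine card theft) = 0.144500 / 0.526300 ≈ 0.275

P(cardholder travelling abroad | fraud alert, genuine card theft) ≈ 0.275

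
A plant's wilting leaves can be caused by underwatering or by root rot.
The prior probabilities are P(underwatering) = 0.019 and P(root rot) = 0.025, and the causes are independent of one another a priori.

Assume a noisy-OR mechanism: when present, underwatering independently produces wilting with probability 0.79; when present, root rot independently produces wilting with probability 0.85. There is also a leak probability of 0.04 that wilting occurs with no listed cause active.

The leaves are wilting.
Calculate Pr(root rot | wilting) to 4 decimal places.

Under noisy-OR, P(wilting | causes) = 1 − (1−0.04)·∏(1−qᵢ) over the active causes.
P(wilting) = 0.04·0.981·0.975 + 0.856·0.981·0.025 + 0.7984·0.019·0.975 + 0.96976·0.019·0.025 = 0.038259 + 0.020993 + 0.014790 + 0.000461 = 0.074503
Restricting to configurations with root rot present: 0.020993 + 0.000461 = 0.021454.
P(root rot | wilting) = 0.021454 / 0.074503 ≈ 0.2880

Pr(root rot | wilting) ≈ 0.2880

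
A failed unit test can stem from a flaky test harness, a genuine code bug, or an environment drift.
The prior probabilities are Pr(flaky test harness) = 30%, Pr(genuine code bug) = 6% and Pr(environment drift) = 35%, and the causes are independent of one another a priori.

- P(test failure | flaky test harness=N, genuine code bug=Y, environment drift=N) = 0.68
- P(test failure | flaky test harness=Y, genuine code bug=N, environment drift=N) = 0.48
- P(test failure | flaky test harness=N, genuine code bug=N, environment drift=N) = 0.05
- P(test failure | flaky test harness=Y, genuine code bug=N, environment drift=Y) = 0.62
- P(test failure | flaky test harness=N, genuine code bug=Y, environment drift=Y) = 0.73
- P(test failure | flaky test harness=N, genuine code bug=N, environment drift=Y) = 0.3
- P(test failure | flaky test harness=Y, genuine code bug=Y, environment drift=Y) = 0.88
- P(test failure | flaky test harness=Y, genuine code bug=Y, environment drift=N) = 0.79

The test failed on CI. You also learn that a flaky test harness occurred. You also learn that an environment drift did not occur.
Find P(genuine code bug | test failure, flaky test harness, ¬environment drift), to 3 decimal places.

By total probability over both values of genuine code bug:
  P(test failure | flaky test harness, ¬environment drift) = 0.48*0.94 + 0.79*0.06
        = 0.451200 + 0.047400 = 0.498600
Configurations with genuine code bug contribute 0.047400, so
  P(genuine code bug | test failure, flaky test harness, ¬environment drift) = 0.047400 / 0.498600 ≈ 0.095

P(genuine code bug | test failure, flaky test harness, ¬environment drift) ≈ 0.095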